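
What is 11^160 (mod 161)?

11^1 ≡ 11 (mod 161)
11^2 ≡ 11^2 = 121 ≡ 121 (mod 161)
11^4 ≡ 121^2 = 14641 ≡ 151 (mod 161)
11^8 ≡ 151^2 = 22801 ≡ 100 (mod 161)
11^16 ≡ 100^2 = 10000 ≡ 18 (mod 161)
11^32 ≡ 18^2 = 324 ≡ 2 (mod 161)
11^64 ≡ 2^2 = 4 ≡ 4 (mod 161)
11^128 ≡ 4^2 = 16 ≡ 16 (mod 161)
160 = 128 + 32 in binary powers of 2.
So 11^160 ≡ 16 · 2 ≡ 32 (mod 161).
Since 32 ≠ 1, base 11 is a Fermat witness: 161 is composite.

32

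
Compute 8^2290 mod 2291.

8^1 ≡ 8 (mod 2291)
8^2 ≡ 8^2 = 64 ≡ 64 (mod 2291)
8^4 ≡ 64^2 = 4096 ≡ 1805 (mod 2291)
8^8 ≡ 1805^2 = 3258025 ≡ 223 (mod 2291)
8^16 ≡ 223^2 = 49729 ≡ 1618 (mod 2291)
8^32 ≡ 1618^2 = 2617924 ≡ 1602 (mod 2291)
8^64 ≡ 1602^2 = 2566404 ≡ 484 (mod 2291)
8^128 ≡ 484^2 = 234256 ≡ 574 (mod 2291)
8^256 ≡ 574^2 = 329476 ≡ 1863 (mod 2291)
8^512 ≡ 1863^2 = 3470769 ≡ 2195 (mod 2291)
8^1024 ≡ 2195^2 = 4818025 ≡ 52 (mod 2291)
8^2048 ≡ 52^2 = 2704 ≡ 413 (mod 2291)
2290 = 2048 + 128 + 64 + 32 + 16 + 2 in binary powers of 2.
So 8^2290 ≡ 413 · 574 · 484 · 1602 · 1618 · 64 ≡ 2039 (mod 2291).
Since 2039 ≠ 1, base 8 is a Fermat witness: 2291 is composite.

2039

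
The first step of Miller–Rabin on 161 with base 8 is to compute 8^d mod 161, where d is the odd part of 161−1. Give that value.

161 − 1 = 160 = 2^5 · 5, so d = 5.
8^1 ≡ 8 (mod 161)
8^2 ≡ 8^2 = 64 ≡ 64 (mod 161)
8^4 ≡ 64^2 = 4096 ≡ 71 (mod 161)
5 = 4 + 1 in binary powers of 2.
So 8^5 ≡ 71 · 8 ≡ 85 (mod 161).
Squaring chain: 85 → 141 → 78 → 127 → 29; never reaches −1, so base 8 is a Miller–Rabin witness that 161 is composite.

85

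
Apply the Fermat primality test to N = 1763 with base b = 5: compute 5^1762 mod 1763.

1665

5^1 ≡ 5 (mod 1763)
5^2 ≡ 5^2 = 25 ≡ 25 (mod 1763)
5^4 ≡ 25^2 = 625 ≡ 625 (mod 1763)
5^8 ≡ 625^2 = 390625 ≡ 1002 (mod 1763)
5^16 ≡ 1002^2 = 1004004 ≡ 857 (mod 1763)
5^32 ≡ 857^2 = 734449 ≡ 1041 (mod 1763)
5^64 ≡ 1041^2 = 1083681 ≡ 1199 (mod 1763)
5^128 ≡ 1199^2 = 1437601 ≡ 756 (mod 1763)
5^256 ≡ 756^2 = 571536 ≡ 324 (mod 1763)
5^512 ≡ 324^2 = 104976 ≡ 959 (mod 1763)
5^1024 ≡ 959^2 = 919681 ≡ 1158 (mod 1763)
1762 = 1024 + 512 + 128 + 64 + 32 + 2 in binary powers of 2.
So 5^1762 ≡ 1158 · 959 · 756 · 1199 · 1041 · 25 ≡ 1665 (mod 1763).
Since 1665 ≠ 1, base 5 is a Fermat witness: 1763 is composite.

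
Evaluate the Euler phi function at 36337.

Factor: 36337 = 7 · 29 · 179.
φ(36337) = (7−1) · (29−1) · (179−1) = 6 · 28 · 178 = 29904.

29904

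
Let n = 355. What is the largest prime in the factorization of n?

71

355 = 5 · 71
71 is prime.
So 355 = 5 · 71; the largest prime factor is 71.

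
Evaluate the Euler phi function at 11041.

Factor: 11041 = 61 · 181.
φ(11041) = (61−1) · (181−1) = 60 · 180 = 10800.

10800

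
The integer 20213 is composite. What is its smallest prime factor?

20213 is odd.
Digit sum 8, not divisible by 3.
Ends in 3: not divisible by 5.
7: 20213 = 7·2887 + 4
11: 20213 = 11·1837 + 6
13: 20213 = 13·1554 + 11
17: 20213 = 17·1189

17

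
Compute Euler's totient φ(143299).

Factor: 143299 = 13 · 73 · 151.
φ(143299) = (13−1) · (73−1) · (151−1) = 12 · 72 · 150 = 129600.

129600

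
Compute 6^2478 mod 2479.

2293

6^1 ≡ 6 (mod 2479)
6^2 ≡ 6^2 = 36 ≡ 36 (mod 2479)
6^4 ≡ 36^2 = 1296 ≡ 1296 (mod 2479)
6^8 ≡ 1296^2 = 1679616 ≡ 1333 (mod 2479)
6^16 ≡ 1333^2 = 1776889 ≡ 1925 (mod 2479)
6^32 ≡ 1925^2 = 3705625 ≡ 1999 (mod 2479)
6^64 ≡ 1999^2 = 3996001 ≡ 2332 (mod 2479)
6^128 ≡ 2332^2 = 5438224 ≡ 1777 (mod 2479)
6^256 ≡ 1777^2 = 3157729 ≡ 1962 (mod 2479)
6^512 ≡ 1962^2 = 3849444 ≡ 2036 (mod 2479)
6^1024 ≡ 2036^2 = 4145296 ≡ 408 (mod 2479)
6^2048 ≡ 408^2 = 166464 ≡ 371 (mod 2479)
2478 = 2048 + 256 + 128 + 32 + 8 + 4 + 2 in binary powers of 2.
So 6^2478 ≡ 371 · 1962 · 1777 · 1999 · 1333 · 1296 · 36 ≡ 2293 (mod 2479).
Since 2293 ≠ 1, base 6 is a Fermat witness: 2479 is composite.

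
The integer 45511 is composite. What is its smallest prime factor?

71

45511 is odd.
Digit sum 16, not divisible by 3.
Ends in 1: not divisible by 5.
7: 45511 = 7·6501 + 4
11: 45511 = 11·4137 + 4
13: 45511 = 13·3500 + 11
17: 45511 = 17·2677 + 2
19: 45511 = 19·2395 + 6
23: 45511 = 23·1978 + 17
29: 45511 = 29·1569 + 10
31: 45511 = 31·1468 + 3
37: 45511 = 37·1230 + 1
41: 45511 = 41·1110 + 1
43: 45511 = 43·1058 + 17
47: 45511 = 47·968 + 15
53: 45511 = 53·858 + 37
59: 45511 = 59·771 + 22
61: 45511 = 61·746 + 5
67: 45511 = 67·679 + 18
71: 45511 = 71·641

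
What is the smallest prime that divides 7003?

7003 is odd.
Digit sum 10, not divisible by 3.
Ends in 3: not divisible by 5.
7: 7003 = 7·1000 + 3
11: 7003 = 11·636 + 7
13: 7003 = 13·538 + 9
17: 7003 = 17·411 + 16
19: 7003 = 19·368 + 11
23: 7003 = 23·304 + 11
29: 7003 = 29·241 + 14
31: 7003 = 31·225 + 28
37: 7003 = 37·189 + 10
41: 7003 = 41·170 + 33
43: 7003 = 43·162 + 37
47: 7003 = 47·149

47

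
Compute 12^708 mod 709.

1

12^1 ≡ 12 (mod 709)
12^2 ≡ 12^2 = 144 ≡ 144 (mod 709)
12^4 ≡ 144^2 = 20736 ≡ 175 (mod 709)
12^8 ≡ 175^2 = 30625 ≡ 138 (mod 709)
12^16 ≡ 138^2 = 19044 ≡ 610 (mod 709)
12^32 ≡ 610^2 = 372100 ≡ 584 (mod 709)
12^64 ≡ 584^2 = 341056 ≡ 27 (mod 709)
12^128 ≡ 27^2 = 729 ≡ 20 (mod 709)
12^256 ≡ 20^2 = 400 ≡ 400 (mod 709)
12^512 ≡ 400^2 = 160000 ≡ 475 (mod 709)
708 = 512 + 128 + 64 + 4 in binary powers of 2.
So 12^708 ≡ 475 · 20 · 27 · 175 ≡ 1 (mod 709).
Since the result is 1, base 12 gives no evidence that 709 is composite.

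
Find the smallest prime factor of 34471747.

34471747 is odd.
Digit sum 37, not divisible by 3.
Ends in 7: not divisible by 5.
7: 34471747 = 7·4924535 + 2
11: 34471747 = 11·3133795 + 2
13: 34471747 = 13·2651672 + 11
17: 34471747 = 17·2027749 + 14
19: 34471747 = 19·1814302 + 9
23: 34471747 = 23·1498771 + 14
29: 34471747 = 29·1188680 + 27
31: 34471747 = 31·1111991 + 26
37: 34471747 = 37·931668 + 31
41: 34471747 = 41·840774 + 13
43: 34471747 = 43·801668 + 23
47: 34471747 = 47·733441 + 20
53: 34471747 = 53·650410 + 17
59: 34471747 = 59·584266 + 53
61: 34471747 = 61·565110 + 37
67: 34471747 = 67·514503 + 46
71: 34471747 = 71·485517 + 40
73: 34471747 = 73·472215 + 52
79: 34471747 = 79·436351 + 18
83: 34471747 = 83·415322 + 21
89: 34471747 = 89·387323

89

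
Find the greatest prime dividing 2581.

89

2581 = 29 · 89
89 is prime.
So 2581 = 29 · 89; the largest prime factor is 89.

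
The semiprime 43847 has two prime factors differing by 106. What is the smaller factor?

163

Since p = q + 106, we have 43847 = q(q + 106), so q² + 106q − 43847 = 0.
Discriminant: 106² + 4·43847 = 11236 + 175388 = 186624; √186624 = 432.
q = (−106 + 432)/2 = 163, and p = q + 106 = 269.
Check: 163 · 269 = 43847.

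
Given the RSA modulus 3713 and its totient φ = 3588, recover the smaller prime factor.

φ(n) = (p−1)(q−1) = n − (p+q) + 1, so p + q = 3713 − 3588 + 1 = 126.
p and q are the roots of t² − 126t + 3713 = 0.
Discriminant: 126² − 4·3713 = 15876 − 14852 = 1024; √1024 = 32.
q = (126 − 32)/2 = 47, p = (126 + 32)/2 = 79.
Check: 47 · 79 = 3713.

47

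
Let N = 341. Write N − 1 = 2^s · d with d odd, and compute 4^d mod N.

341 − 1 = 340 = 2^2 · 85, so d = 85.
4^1 ≡ 4 (mod 341)
4^2 ≡ 4^2 = 16 ≡ 16 (mod 341)
4^4 ≡ 16^2 = 256 ≡ 256 (mod 341)
4^8 ≡ 256^2 = 65536 ≡ 64 (mod 341)
4^16 ≡ 64^2 = 4096 ≡ 4 (mod 341)
4^32 ≡ 4^2 = 16 ≡ 16 (mod 341)
4^64 ≡ 16^2 = 256 ≡ 256 (mod 341)
85 = 64 + 16 + 4 + 1 in binary powers of 2.
So 4^85 ≡ 256 · 4 · 256 · 4 ≡ 1 (mod 341).
Since 4^d ≡ 1 (mod 341), base 4 does not prove 341 composite.

1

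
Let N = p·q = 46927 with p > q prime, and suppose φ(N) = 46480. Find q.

φ(n) = (p−1)(q−1) = n − (p+q) + 1, so p + q = 46927 − 46480 + 1 = 448.
p and q are the roots of t² − 448t + 46927 = 0.
Discriminant: 448² − 4·46927 = 200704 − 187708 = 12996; √12996 = 114.
q = (448 − 114)/2 = 167, p = (448 + 114)/2 = 281.
Check: 167 · 281 = 46927.

167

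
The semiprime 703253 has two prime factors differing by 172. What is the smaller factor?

Since p = q + 172, we have 703253 = q(q + 172), so q² + 172q − 703253 = 0.
Discriminant: 172² + 4·703253 = 29584 + 2813012 = 2842596; √2842596 = 1686.
q = (−172 + 1686)/2 = 757, and p = q + 172 = 929.
Check: 757 · 929 = 703253.

757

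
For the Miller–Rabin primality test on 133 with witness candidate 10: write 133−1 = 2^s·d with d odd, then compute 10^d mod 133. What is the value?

133 − 1 = 132 = 2^2 · 33, so d = 33.
10^1 ≡ 10 (mod 133)
10^2 ≡ 10^2 = 100 ≡ 100 (mod 133)
10^4 ≡ 100^2 = 10000 ≡ 25 (mod 133)
10^8 ≡ 25^2 = 625 ≡ 93 (mod 133)
10^16 ≡ 93^2 = 8649 ≡ 4 (mod 133)
10^32 ≡ 4^2 = 16 ≡ 16 (mod 133)
33 = 32 + 1 in binary powers of 2.
So 10^33 ≡ 16 · 10 ≡ 27 (mod 133).
Squaring chain: 27 → 64; never reaches −1, so base 10 is a Miller–Rabin witness that 133 is composite.

27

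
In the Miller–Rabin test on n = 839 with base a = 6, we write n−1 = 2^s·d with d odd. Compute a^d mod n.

1

839 − 1 = 838 = 2^1 · 419, so d = 419.
6^1 ≡ 6 (mod 839)
6^2 ≡ 6^2 = 36 ≡ 36 (mod 839)
6^4 ≡ 36^2 = 1296 ≡ 457 (mod 839)
6^8 ≡ 457^2 = 208849 ≡ 777 (mod 839)
6^16 ≡ 777^2 = 603729 ≡ 488 (mod 839)
6^32 ≡ 488^2 = 238144 ≡ 707 (mod 839)
6^64 ≡ 707^2 = 499849 ≡ 644 (mod 839)
6^128 ≡ 644^2 = 414736 ≡ 270 (mod 839)
6^256 ≡ 270^2 = 72900 ≡ 746 (mod 839)
419 = 256 + 128 + 32 + 2 + 1 in binary powers of 2.
So 6^419 ≡ 746 · 270 · 707 · 36 · 6 ≡ 1 (mod 839).
Since 6^d ≡ 1 (mod 839), base 6 does not prove 839 composite.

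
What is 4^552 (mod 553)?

225

4^1 ≡ 4 (mod 553)
4^2 ≡ 4^2 = 16 ≡ 16 (mod 553)
4^4 ≡ 16^2 = 256 ≡ 256 (mod 553)
4^8 ≡ 256^2 = 65536 ≡ 282 (mod 553)
4^16 ≡ 282^2 = 79524 ≡ 445 (mod 553)
4^32 ≡ 445^2 = 198025 ≡ 51 (mod 553)
4^64 ≡ 51^2 = 2601 ≡ 389 (mod 553)
4^128 ≡ 389^2 = 151321 ≡ 352 (mod 553)
4^256 ≡ 352^2 = 123904 ≡ 32 (mod 553)
4^512 ≡ 32^2 = 1024 ≡ 471 (mod 553)
552 = 512 + 32 + 8 in binary powers of 2.
So 4^552 ≡ 471 · 51 · 282 ≡ 225 (mod 553).
Since 225 ≠ 1, base 4 is a Fermat witness: 553 is composite.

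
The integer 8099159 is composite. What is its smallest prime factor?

8099159 is odd.
Digit sum 41, not divisible by 3.
Ends in 9: not divisible by 5.
7: 8099159 = 7·1157022 + 5
11: 8099159 = 11·736287 + 2
13: 8099159 = 13·623012 + 3
17: 8099159 = 17·476421 + 2
19: 8099159 = 19·426271 + 10
23: 8099159 = 23·352137 + 8
29: 8099159 = 29·279281 + 10
31: 8099159 = 31·261263 + 6
37: 8099159 = 37·218896 + 7
41: 8099159 = 41·197540 + 19
43: 8099159 = 43·188352 + 23
47: 8099159 = 47·172322 + 25
53: 8099159 = 53·152814 + 17
59: 8099159 = 59·137273 + 52
61: 8099159 = 61·132773 + 6
67: 8099159 = 67·120882 + 65
71: 8099159 = 71·114072 + 47
73: 8099159 = 73·110947 + 28
79: 8099159 = 79·102521

79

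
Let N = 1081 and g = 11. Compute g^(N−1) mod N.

11^1 ≡ 11 (mod 1081)
11^2 ≡ 11^2 = 121 ≡ 121 (mod 1081)
11^4 ≡ 121^2 = 14641 ≡ 588 (mod 1081)
11^8 ≡ 588^2 = 345744 ≡ 905 (mod 1081)
11^16 ≡ 905^2 = 819025 ≡ 708 (mod 1081)
11^32 ≡ 708^2 = 501264 ≡ 761 (mod 1081)
11^64 ≡ 761^2 = 579121 ≡ 786 (mod 1081)
11^128 ≡ 786^2 = 617796 ≡ 545 (mod 1081)
11^256 ≡ 545^2 = 297025 ≡ 831 (mod 1081)
11^512 ≡ 831^2 = 690561 ≡ 883 (mod 1081)
11^1024 ≡ 883^2 = 779689 ≡ 288 (mod 1081)
1080 = 1024 + 32 + 16 + 8 in binary powers of 2.
So 11^1080 ≡ 288 · 761 · 708 · 905 ≡ 581 (mod 1081).
Since 581 ≠ 1, base 11 is a Fermat witness: 1081 is composite.

581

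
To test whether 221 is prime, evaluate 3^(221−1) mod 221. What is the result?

3^1 ≡ 3 (mod 221)
3^2 ≡ 3^2 = 9 ≡ 9 (mod 221)
3^4 ≡ 9^2 = 81 ≡ 81 (mod 221)
3^8 ≡ 81^2 = 6561 ≡ 152 (mod 221)
3^16 ≡ 152^2 = 23104 ≡ 120 (mod 221)
3^32 ≡ 120^2 = 14400 ≡ 35 (mod 221)
3^64 ≡ 35^2 = 1225 ≡ 120 (mod 221)
3^128 ≡ 120^2 = 14400 ≡ 35 (mod 221)
220 = 128 + 64 + 16 + 8 + 4 in binary powers of 2.
So 3^220 ≡ 35 · 120 · 120 · 152 · 81 ≡ 55 (mod 221).
Since 55 ≠ 1, base 3 is a Fermat witness: 221 is composite.

55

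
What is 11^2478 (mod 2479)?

11^1 ≡ 11 (mod 2479)
11^2 ≡ 11^2 = 121 ≡ 121 (mod 2479)
11^4 ≡ 121^2 = 14641 ≡ 2246 (mod 2479)
11^8 ≡ 2246^2 = 5044516 ≡ 2230 (mod 2479)
11^16 ≡ 2230^2 = 4972900 ≡ 26 (mod 2479)
11^32 ≡ 26^2 = 676 ≡ 676 (mod 2479)
11^64 ≡ 676^2 = 456976 ≡ 840 (mod 2479)
11^128 ≡ 840^2 = 705600 ≡ 1564 (mod 2479)
11^256 ≡ 1564^2 = 2446096 ≡ 1802 (mod 2479)
11^512 ≡ 1802^2 = 3247204 ≡ 2193 (mod 2479)
11^1024 ≡ 2193^2 = 4809249 ≡ 2468 (mod 2479)
11^2048 ≡ 2468^2 = 6091024 ≡ 121 (mod 2479)
2478 = 2048 + 256 + 128 + 32 + 8 + 4 + 2 in binary powers of 2.
So 11^2478 ≡ 121 · 1802 · 1564 · 676 · 2230 · 2246 · 121 ≡ 1148 (mod 2479).
Since 1148 ≠ 1, base 11 is a Fermat witness: 2479 is composite.

1148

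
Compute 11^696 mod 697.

11^1 ≡ 11 (mod 697)
11^2 ≡ 11^2 = 121 ≡ 121 (mod 697)
11^4 ≡ 121^2 = 14641 ≡ 4 (mod 697)
11^8 ≡ 4^2 = 16 ≡ 16 (mod 697)
11^16 ≡ 16^2 = 256 ≡ 256 (mod 697)
11^32 ≡ 256^2 = 65536 ≡ 18 (mod 697)
11^64 ≡ 18^2 = 324 ≡ 324 (mod 697)
11^128 ≡ 324^2 = 104976 ≡ 426 (mod 697)
11^256 ≡ 426^2 = 181476 ≡ 256 (mod 697)
11^512 ≡ 256^2 = 65536 ≡ 18 (mod 697)
696 = 512 + 128 + 32 + 16 + 8 in binary powers of 2.
So 11^696 ≡ 18 · 426 · 18 · 256 · 16 ≡ 543 (mod 697).
Since 543 ≠ 1, base 11 is a Fermat witness: 697 is composite.

543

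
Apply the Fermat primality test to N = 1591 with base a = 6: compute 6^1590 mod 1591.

517

6^1 ≡ 6 (mod 1591)
6^2 ≡ 6^2 = 36 ≡ 36 (mod 1591)
6^4 ≡ 36^2 = 1296 ≡ 1296 (mod 1591)
6^8 ≡ 1296^2 = 1679616 ≡ 1111 (mod 1591)
6^16 ≡ 1111^2 = 1234321 ≡ 1296 (mod 1591)
6^32 ≡ 1296^2 = 1679616 ≡ 1111 (mod 1591)
6^64 ≡ 1111^2 = 1234321 ≡ 1296 (mod 1591)
6^128 ≡ 1296^2 = 1679616 ≡ 1111 (mod 1591)
6^256 ≡ 1111^2 = 1234321 ≡ 1296 (mod 1591)
6^512 ≡ 1296^2 = 1679616 ≡ 1111 (mod 1591)
6^1024 ≡ 1111^2 = 1234321 ≡ 1296 (mod 1591)
1590 = 1024 + 512 + 32 + 16 + 4 + 2 in binary powers of 2.
So 6^1590 ≡ 1296 · 1111 · 1111 · 1296 · 1296 · 36 ≡ 517 (mod 1591).
Since 517 ≠ 1, base 6 is a Fermat witness: 1591 is composite.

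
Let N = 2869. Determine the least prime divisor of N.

19

2869 is odd.
Digit sum 25, not divisible by 3.
Ends in 9: not divisible by 5.
7: 2869 = 7·409 + 6
11: 2869 = 11·260 + 9
13: 2869 = 13·220 + 9
17: 2869 = 17·168 + 13
19: 2869 = 19·151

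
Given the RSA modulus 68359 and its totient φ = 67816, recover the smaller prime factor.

φ(n) = (p−1)(q−1) = n − (p+q) + 1, so p + q = 68359 − 67816 + 1 = 544.
p and q are the roots of t² − 544t + 68359 = 0.
Discriminant: 544² − 4·68359 = 295936 − 273436 = 22500; √22500 = 150.
q = (544 − 150)/2 = 197, p = (544 + 150)/2 = 347.
Check: 197 · 347 = 68359.

197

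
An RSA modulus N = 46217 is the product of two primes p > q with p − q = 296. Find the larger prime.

Since p = q + 296, we have 46217 = q(q + 296), so q² + 296q − 46217 = 0.
Discriminant: 296² + 4·46217 = 87616 + 184868 = 272484; √272484 = 522.
q = (−296 + 522)/2 = 113, and p = q + 296 = 409.
Check: 113 · 409 = 46217.

409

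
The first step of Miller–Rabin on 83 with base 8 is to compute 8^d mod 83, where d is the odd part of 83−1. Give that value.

82

83 − 1 = 82 = 2^1 · 41, so d = 41.
8^1 ≡ 8 (mod 83)
8^2 ≡ 8^2 = 64 ≡ 64 (mod 83)
8^4 ≡ 64^2 = 4096 ≡ 29 (mod 83)
8^8 ≡ 29^2 = 841 ≡ 11 (mod 83)
8^16 ≡ 11^2 = 121 ≡ 38 (mod 83)
8^32 ≡ 38^2 = 1444 ≡ 33 (mod 83)
41 = 32 + 8 + 1 in binary powers of 2.
So 8^41 ≡ 33 · 11 · 8 ≡ 82 (mod 83).
Since 8^d ≡ 82 (mod 83), base 8 does not prove 83 composite.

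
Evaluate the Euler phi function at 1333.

1260

Factor: 1333 = 31 · 43.
φ(1333) = (31−1) · (43−1) = 30 · 42 = 1260.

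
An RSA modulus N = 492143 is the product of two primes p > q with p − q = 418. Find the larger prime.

Since p = q + 418, we have 492143 = q(q + 418), so q² + 418q − 492143 = 0.
Discriminant: 418² + 4·492143 = 174724 + 1968572 = 2143296; √2143296 = 1464.
q = (−418 + 1464)/2 = 523, and p = q + 418 = 941.
Check: 523 · 941 = 492143.

941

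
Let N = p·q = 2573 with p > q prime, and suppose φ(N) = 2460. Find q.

φ(n) = (p−1)(q−1) = n − (p+q) + 1, so p + q = 2573 − 2460 + 1 = 114.
p and q are the roots of t² − 114t + 2573 = 0.
Discriminant: 114² − 4·2573 = 12996 − 10292 = 2704; √2704 = 52.
q = (114 − 52)/2 = 31, p = (114 + 52)/2 = 83.
Check: 31 · 83 = 2573.

31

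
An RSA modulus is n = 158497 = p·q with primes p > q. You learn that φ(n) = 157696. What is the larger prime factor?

φ(n) = (p−1)(q−1) = n − (p+q) + 1, so p + q = 158497 − 157696 + 1 = 802.
p and q are the roots of t² − 802t + 158497 = 0.
Discriminant: 802² − 4·158497 = 643204 − 633988 = 9216; √9216 = 96.
q = (802 − 96)/2 = 353, p = (802 + 96)/2 = 449.
Check: 353 · 449 = 158497.

449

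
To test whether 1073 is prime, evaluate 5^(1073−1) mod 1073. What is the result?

488

5^1 ≡ 5 (mod 1073)
5^2 ≡ 5^2 = 25 ≡ 25 (mod 1073)
5^4 ≡ 25^2 = 625 ≡ 625 (mod 1073)
5^8 ≡ 625^2 = 390625 ≡ 53 (mod 1073)
5^16 ≡ 53^2 = 2809 ≡ 663 (mod 1073)
5^32 ≡ 663^2 = 439569 ≡ 712 (mod 1073)
5^64 ≡ 712^2 = 506944 ≡ 488 (mod 1073)
5^128 ≡ 488^2 = 238144 ≡ 1011 (mod 1073)
5^256 ≡ 1011^2 = 1022121 ≡ 625 (mod 1073)
5^512 ≡ 625^2 = 390625 ≡ 53 (mod 1073)
5^1024 ≡ 53^2 = 2809 ≡ 663 (mod 1073)
1072 = 1024 + 32 + 16 in binary powers of 2.
So 5^1072 ≡ 663 · 712 · 663 ≡ 488 (mod 1073).
Since 488 ≠ 1, base 5 is a Fermat witness: 1073 is composite.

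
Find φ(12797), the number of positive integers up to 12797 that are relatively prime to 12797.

12540

Factor: 12797 = 67 · 191.
φ(12797) = (67−1) · (191−1) = 66 · 190 = 12540.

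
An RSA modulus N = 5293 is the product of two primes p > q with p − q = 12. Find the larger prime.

Since p = q + 12, we have 5293 = q(q + 12), so q² + 12q − 5293 = 0.
Discriminant: 12² + 4·5293 = 144 + 21172 = 21316; √21316 = 146.
q = (−12 + 146)/2 = 67, and p = q + 12 = 79.
Check: 67 · 79 = 5293.

79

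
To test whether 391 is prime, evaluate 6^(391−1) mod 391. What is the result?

6^1 ≡ 6 (mod 391)
6^2 ≡ 6^2 = 36 ≡ 36 (mod 391)
6^4 ≡ 36^2 = 1296 ≡ 123 (mod 391)
6^8 ≡ 123^2 = 15129 ≡ 271 (mod 391)
6^16 ≡ 271^2 = 73441 ≡ 324 (mod 391)
6^32 ≡ 324^2 = 104976 ≡ 188 (mod 391)
6^64 ≡ 188^2 = 35344 ≡ 154 (mod 391)
6^128 ≡ 154^2 = 23716 ≡ 256 (mod 391)
6^256 ≡ 256^2 = 65536 ≡ 239 (mod 391)
390 = 256 + 128 + 4 + 2 in binary powers of 2.
So 6^390 ≡ 239 · 256 · 123 · 36 ≡ 25 (mod 391).
Since 25 ≠ 1, base 6 is a Fermat witness: 391 is composite.

25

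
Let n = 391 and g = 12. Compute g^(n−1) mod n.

12^1 ≡ 12 (mod 391)
12^2 ≡ 12^2 = 144 ≡ 144 (mod 391)
12^4 ≡ 144^2 = 20736 ≡ 13 (mod 391)
12^8 ≡ 13^2 = 169 ≡ 169 (mod 391)
12^16 ≡ 169^2 = 28561 ≡ 18 (mod 391)
12^32 ≡ 18^2 = 324 ≡ 324 (mod 391)
12^64 ≡ 324^2 = 104976 ≡ 188 (mod 391)
12^128 ≡ 188^2 = 35344 ≡ 154 (mod 391)
12^256 ≡ 154^2 = 23716 ≡ 256 (mod 391)
390 = 256 + 128 + 4 + 2 in binary powers of 2.
So 12^390 ≡ 256 · 154 · 13 · 144 ≡ 87 (mod 391).
Since 87 ≠ 1, base 12 is a Fermat witness: 391 is composite.

87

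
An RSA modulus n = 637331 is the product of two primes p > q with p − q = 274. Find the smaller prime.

673

Since p = q + 274, we have 637331 = q(q + 274), so q² + 274q − 637331 = 0.
Discriminant: 274² + 4·637331 = 75076 + 2549324 = 2624400; √2624400 = 1620.
q = (−274 + 1620)/2 = 673, and p = q + 274 = 947.
Check: 673 · 947 = 637331.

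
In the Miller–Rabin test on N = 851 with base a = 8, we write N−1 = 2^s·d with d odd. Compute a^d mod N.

851 − 1 = 850 = 2^1 · 425, so d = 425.
8^1 ≡ 8 (mod 851)
8^2 ≡ 8^2 = 64 ≡ 64 (mod 851)
8^4 ≡ 64^2 = 4096 ≡ 692 (mod 851)
8^8 ≡ 692^2 = 478864 ≡ 602 (mod 851)
8^16 ≡ 602^2 = 362404 ≡ 729 (mod 851)
8^32 ≡ 729^2 = 531441 ≡ 417 (mod 851)
8^64 ≡ 417^2 = 173889 ≡ 285 (mod 851)
8^128 ≡ 285^2 = 81225 ≡ 380 (mod 851)
8^256 ≡ 380^2 = 144400 ≡ 581 (mod 851)
425 = 256 + 128 + 32 + 8 + 1 in binary powers of 2.
So 8^425 ≡ 581 · 380 · 417 · 602 · 8 ≡ 541 (mod 851).
Squaring chain: 541; never reaches −1, so base 8 is a Miller–Rabin witness that 851 is composite.

541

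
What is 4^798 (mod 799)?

747

4^1 ≡ 4 (mod 799)
4^2 ≡ 4^2 = 16 ≡ 16 (mod 799)
4^4 ≡ 16^2 = 256 ≡ 256 (mod 799)
4^8 ≡ 256^2 = 65536 ≡ 18 (mod 799)
4^16 ≡ 18^2 = 324 ≡ 324 (mod 799)
4^32 ≡ 324^2 = 104976 ≡ 307 (mod 799)
4^64 ≡ 307^2 = 94249 ≡ 766 (mod 799)
4^128 ≡ 766^2 = 586756 ≡ 290 (mod 799)
4^256 ≡ 290^2 = 84100 ≡ 205 (mod 799)
4^512 ≡ 205^2 = 42025 ≡ 477 (mod 799)
798 = 512 + 256 + 16 + 8 + 4 + 2 in binary powers of 2.
So 4^798 ≡ 477 · 205 · 324 · 18 · 256 · 16 ≡ 747 (mod 799).
Since 747 ≠ 1, base 4 is a Fermat witness: 799 is composite.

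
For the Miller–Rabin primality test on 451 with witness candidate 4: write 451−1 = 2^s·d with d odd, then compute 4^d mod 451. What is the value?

122

451 − 1 = 450 = 2^1 · 225, so d = 225.
4^1 ≡ 4 (mod 451)
4^2 ≡ 4^2 = 16 ≡ 16 (mod 451)
4^4 ≡ 16^2 = 256 ≡ 256 (mod 451)
4^8 ≡ 256^2 = 65536 ≡ 141 (mod 451)
4^16 ≡ 141^2 = 19881 ≡ 37 (mod 451)
4^32 ≡ 37^2 = 1369 ≡ 16 (mod 451)
4^64 ≡ 16^2 = 256 ≡ 256 (mod 451)
4^128 ≡ 256^2 = 65536 ≡ 141 (mod 451)
225 = 128 + 64 + 32 + 1 in binary powers of 2.
So 4^225 ≡ 141 · 256 · 16 · 4 ≡ 122 (mod 451).
Squaring chain: 122; never reaches −1, so base 4 is a Miller–Rabin witness that 451 is composite.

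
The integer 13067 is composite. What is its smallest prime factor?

13067 is odd.
Digit sum 17, not divisible by 3.
Ends in 7: not divisible by 5.
7: 13067 = 7·1866 + 5
11: 13067 = 11·1187 + 10
13: 13067 = 13·1005 + 2
17: 13067 = 17·768 + 11
19: 13067 = 19·687 + 14
23: 13067 = 23·568 + 3
29: 13067 = 29·450 + 17
31: 13067 = 31·421 + 16
37: 13067 = 37·353 + 6
41: 13067 = 41·318 + 29
43: 13067 = 43·303 + 38
47: 13067 = 47·278 + 1
53: 13067 = 53·246 + 29
59: 13067 = 59·221 + 28
61: 13067 = 61·214 + 13
67: 13067 = 67·195 + 2
71: 13067 = 71·184 + 3
73: 13067 = 73·179

73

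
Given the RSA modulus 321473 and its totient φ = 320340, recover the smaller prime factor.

563

φ(n) = (p−1)(q−1) = n − (p+q) + 1, so p + q = 321473 − 320340 + 1 = 1134.
p and q are the roots of t² − 1134t + 321473 = 0.
Discriminant: 1134² − 4·321473 = 1285956 − 1285892 = 64; √64 = 8.
q = (1134 − 8)/2 = 563, p = (1134 + 8)/2 = 571.
Check: 563 · 571 = 321473.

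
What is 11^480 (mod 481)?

1

11^1 ≡ 11 (mod 481)
11^2 ≡ 11^2 = 121 ≡ 121 (mod 481)
11^4 ≡ 121^2 = 14641 ≡ 211 (mod 481)
11^8 ≡ 211^2 = 44521 ≡ 269 (mod 481)
11^16 ≡ 269^2 = 72361 ≡ 211 (mod 481)
11^32 ≡ 211^2 = 44521 ≡ 269 (mod 481)
11^64 ≡ 269^2 = 72361 ≡ 211 (mod 481)
11^128 ≡ 211^2 = 44521 ≡ 269 (mod 481)
11^256 ≡ 269^2 = 72361 ≡ 211 (mod 481)
480 = 256 + 128 + 64 + 32 in binary powers of 2.
So 11^480 ≡ 211 · 269 · 211 · 269 ≡ 1 (mod 481).
Since the result is 1, base 11 gives no evidence that 481 is composite.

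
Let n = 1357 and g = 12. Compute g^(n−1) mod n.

12^1 ≡ 12 (mod 1357)
12^2 ≡ 12^2 = 144 ≡ 144 (mod 1357)
12^4 ≡ 144^2 = 20736 ≡ 381 (mod 1357)
12^8 ≡ 381^2 = 145161 ≡ 1319 (mod 1357)
12^16 ≡ 1319^2 = 1739761 ≡ 87 (mod 1357)
12^32 ≡ 87^2 = 7569 ≡ 784 (mod 1357)
12^64 ≡ 784^2 = 614656 ≡ 1292 (mod 1357)
12^128 ≡ 1292^2 = 1669264 ≡ 154 (mod 1357)
12^256 ≡ 154^2 = 23716 ≡ 647 (mod 1357)
12^512 ≡ 647^2 = 418609 ≡ 653 (mod 1357)
12^1024 ≡ 653^2 = 426409 ≡ 311 (mod 1357)
1356 = 1024 + 256 + 64 + 8 + 4 in binary powers of 2.
So 12^1356 ≡ 311 · 647 · 1292 · 1319 · 381 ≡ 1130 (mod 1357).
Since 1130 ≠ 1, base 12 is a Fermat witness: 1357 is composite.

1130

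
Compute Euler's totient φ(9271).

Factor: 9271 = 73 · 127.
φ(9271) = (73−1) · (127−1) = 72 · 126 = 9072.

9072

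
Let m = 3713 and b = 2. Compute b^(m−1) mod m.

1076

2^1 ≡ 2 (mod 3713)
2^2 ≡ 2^2 = 4 ≡ 4 (mod 3713)
2^4 ≡ 4^2 = 16 ≡ 16 (mod 3713)
2^8 ≡ 16^2 = 256 ≡ 256 (mod 3713)
2^16 ≡ 256^2 = 65536 ≡ 2415 (mod 3713)
2^32 ≡ 2415^2 = 5832225 ≡ 2815 (mod 3713)
2^64 ≡ 2815^2 = 7924225 ≡ 683 (mod 3713)
2^128 ≡ 683^2 = 466489 ≡ 2364 (mod 3713)
2^256 ≡ 2364^2 = 5588496 ≡ 431 (mod 3713)
2^512 ≡ 431^2 = 185761 ≡ 111 (mod 3713)
2^1024 ≡ 111^2 = 12321 ≡ 1182 (mod 3713)
2^2048 ≡ 1182^2 = 1397124 ≡ 1036 (mod 3713)
3712 = 2048 + 1024 + 512 + 128 in binary powers of 2.
So 2^3712 ≡ 1036 · 1182 · 111 · 2364 ≡ 1076 (mod 3713).
Since 1076 ≠ 1, base 2 is a Fermat witness: 3713 is composite.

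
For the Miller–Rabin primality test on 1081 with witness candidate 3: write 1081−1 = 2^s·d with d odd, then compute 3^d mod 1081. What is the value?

1081 − 1 = 1080 = 2^3 · 135, so d = 135.
3^1 ≡ 3 (mod 1081)
3^2 ≡ 3^2 = 9 ≡ 9 (mod 1081)
3^4 ≡ 9^2 = 81 ≡ 81 (mod 1081)
3^8 ≡ 81^2 = 6561 ≡ 75 (mod 1081)
3^16 ≡ 75^2 = 5625 ≡ 220 (mod 1081)
3^32 ≡ 220^2 = 48400 ≡ 836 (mod 1081)
3^64 ≡ 836^2 = 698896 ≡ 570 (mod 1081)
3^128 ≡ 570^2 = 324900 ≡ 600 (mod 1081)
135 = 128 + 4 + 2 + 1 in binary powers of 2.
So 3^135 ≡ 600 · 81 · 9 · 3 ≡ 947 (mod 1081).
Squaring chain: 947 → 660 → 1038; never reaches −1, so base 3 is a Miller–Rabin witness that 1081 is composite.

947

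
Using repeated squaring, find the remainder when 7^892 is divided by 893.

653

7^1 ≡ 7 (mod 893)
7^2 ≡ 7^2 = 49 ≡ 49 (mod 893)
7^4 ≡ 49^2 = 2401 ≡ 615 (mod 893)
7^8 ≡ 615^2 = 378225 ≡ 486 (mod 893)
7^16 ≡ 486^2 = 236196 ≡ 444 (mod 893)
7^32 ≡ 444^2 = 197136 ≡ 676 (mod 893)
7^64 ≡ 676^2 = 456976 ≡ 653 (mod 893)
7^128 ≡ 653^2 = 426409 ≡ 448 (mod 893)
7^256 ≡ 448^2 = 200704 ≡ 672 (mod 893)
7^512 ≡ 672^2 = 451584 ≡ 619 (mod 893)
892 = 512 + 256 + 64 + 32 + 16 + 8 + 4 in binary powers of 2.
So 7^892 ≡ 619 · 672 · 653 · 676 · 444 · 486 · 615 ≡ 653 (mod 893).
Since 653 ≠ 1, base 7 is a Fermat witness: 893 is composite.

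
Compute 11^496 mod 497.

11^1 ≡ 11 (mod 497)
11^2 ≡ 11^2 = 121 ≡ 121 (mod 497)
11^4 ≡ 121^2 = 14641 ≡ 228 (mod 497)
11^8 ≡ 228^2 = 51984 ≡ 296 (mod 497)
11^16 ≡ 296^2 = 87616 ≡ 144 (mod 497)
11^32 ≡ 144^2 = 20736 ≡ 359 (mod 497)
11^64 ≡ 359^2 = 128881 ≡ 158 (mod 497)
11^128 ≡ 158^2 = 24964 ≡ 114 (mod 497)
11^256 ≡ 114^2 = 12996 ≡ 74 (mod 497)
496 = 256 + 128 + 64 + 32 + 16 in binary powers of 2.
So 11^496 ≡ 74 · 114 · 158 · 359 · 144 ≡ 466 (mod 497).
Since 466 ≠ 1, base 11 is a Fermat witness: 497 is composite.

466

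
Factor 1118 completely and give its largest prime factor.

43

1118 = 2 · 559
559 = 13 · 43
43 is prime.
So 1118 = 2 · 13 · 43; the largest prime factor is 43.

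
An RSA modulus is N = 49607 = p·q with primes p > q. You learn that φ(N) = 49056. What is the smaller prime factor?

φ(n) = (p−1)(q−1) = n − (p+q) + 1, so p + q = 49607 − 49056 + 1 = 552.
p and q are the roots of t² − 552t + 49607 = 0.
Discriminant: 552² − 4·49607 = 304704 − 198428 = 106276; √106276 = 326.
q = (552 − 326)/2 = 113, p = (552 + 326)/2 = 439.
Check: 113 · 439 = 49607.

113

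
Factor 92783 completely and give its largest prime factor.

92783 = 31 · 2993
2993 = 41 · 73
73 is prime.
So 92783 = 31 · 41 · 73; the largest prime factor is 73.

73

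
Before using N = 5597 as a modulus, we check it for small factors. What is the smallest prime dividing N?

29

5597 is odd.
Digit sum 26, not divisible by 3.
Ends in 7: not divisible by 5.
7: 5597 = 7·799 + 4
11: 5597 = 11·508 + 9
13: 5597 = 13·430 + 7
17: 5597 = 17·329 + 4
19: 5597 = 19·294 + 11
23: 5597 = 23·243 + 8
29: 5597 = 29·193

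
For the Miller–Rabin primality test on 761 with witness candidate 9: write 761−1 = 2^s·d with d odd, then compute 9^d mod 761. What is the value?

761 − 1 = 760 = 2^3 · 95, so d = 95.
9^1 ≡ 9 (mod 761)
9^2 ≡ 9^2 = 81 ≡ 81 (mod 761)
9^4 ≡ 81^2 = 6561 ≡ 473 (mod 761)
9^8 ≡ 473^2 = 223729 ≡ 756 (mod 761)
9^16 ≡ 756^2 = 571536 ≡ 25 (mod 761)
9^32 ≡ 25^2 = 625 ≡ 625 (mod 761)
9^64 ≡ 625^2 = 390625 ≡ 232 (mod 761)
95 = 64 + 16 + 8 + 4 + 2 + 1 in binary powers of 2.
So 9^95 ≡ 232 · 25 · 756 · 473 · 81 · 9 ≡ 722 (mod 761).
Squaring chain: 722 → 760 → 1; reaches −1, so base 9 does not prove 761 composite.

722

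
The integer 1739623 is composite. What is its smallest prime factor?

1739623 is odd.
Digit sum 31, not divisible by 3.
Ends in 3: not divisible by 5.
7: 1739623 = 7·248517 + 4
11: 1739623 = 11·158147 + 6
13: 1739623 = 13·133817 + 2
17: 1739623 = 17·102330 + 13
19: 1739623 = 19·91559 + 2
23: 1739623 = 23·75635 + 18
29: 1739623 = 29·59987

29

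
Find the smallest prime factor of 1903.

1903 is odd.
Digit sum 13, not divisible by 3.
Ends in 3: not divisible by 5.
7: 1903 = 7·271 + 6
11: 1903 = 11·173

11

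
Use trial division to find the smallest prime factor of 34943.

83

34943 is odd.
Digit sum 23, not divisible by 3.
Ends in 3: not divisible by 5.
7: 34943 = 7·4991 + 6
11: 34943 = 11·3176 + 7
13: 34943 = 13·2687 + 12
17: 34943 = 17·2055 + 8
19: 34943 = 19·1839 + 2
23: 34943 = 23·1519 + 6
29: 34943 = 29·1204 + 27
31: 34943 = 31·1127 + 6
37: 34943 = 37·944 + 15
41: 34943 = 41·852 + 11
43: 34943 = 43·812 + 27
47: 34943 = 47·743 + 22
53: 34943 = 53·659 + 16
59: 34943 = 59·592 + 15
61: 34943 = 61·572 + 51
67: 34943 = 67·521 + 36
71: 34943 = 71·492 + 11
73: 34943 = 73·478 + 49
79: 34943 = 79·442 + 25
83: 34943 = 83·421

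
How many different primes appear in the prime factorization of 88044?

88044 = 2^2 · 22011
22011 = 3 · 7337
7337 = 11 · 667
667 = 23 · 29
88044 = 2^2 · 3 · 11 · 23 · 29, which has 5 distinct prime factors.

5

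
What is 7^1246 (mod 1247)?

552

7^1 ≡ 7 (mod 1247)
7^2 ≡ 7^2 = 49 ≡ 49 (mod 1247)
7^4 ≡ 49^2 = 2401 ≡ 1154 (mod 1247)
7^8 ≡ 1154^2 = 1331716 ≡ 1167 (mod 1247)
7^16 ≡ 1167^2 = 1361889 ≡ 165 (mod 1247)
7^32 ≡ 165^2 = 27225 ≡ 1038 (mod 1247)
7^64 ≡ 1038^2 = 1077444 ≡ 36 (mod 1247)
7^128 ≡ 36^2 = 1296 ≡ 49 (mod 1247)
7^256 ≡ 49^2 = 2401 ≡ 1154 (mod 1247)
7^512 ≡ 1154^2 = 1331716 ≡ 1167 (mod 1247)
7^1024 ≡ 1167^2 = 1361889 ≡ 165 (mod 1247)
1246 = 1024 + 128 + 64 + 16 + 8 + 4 + 2 in binary powers of 2.
So 7^1246 ≡ 165 · 49 · 36 · 165 · 1167 · 1154 · 49 ≡ 552 (mod 1247).
Since 552 ≠ 1, base 7 is a Fermat witness: 1247 is composite.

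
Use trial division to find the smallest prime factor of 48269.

48269 is odd.
Digit sum 29, not divisible by 3.
Ends in 9: not divisible by 5.
7: 48269 = 7·6895 + 4
11: 48269 = 11·4388 + 1
13: 48269 = 13·3713

13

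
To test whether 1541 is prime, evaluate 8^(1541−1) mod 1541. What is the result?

1

8^1 ≡ 8 (mod 1541)
8^2 ≡ 8^2 = 64 ≡ 64 (mod 1541)
8^4 ≡ 64^2 = 4096 ≡ 1014 (mod 1541)
8^8 ≡ 1014^2 = 1028196 ≡ 349 (mod 1541)
8^16 ≡ 349^2 = 121801 ≡ 62 (mod 1541)
8^32 ≡ 62^2 = 3844 ≡ 762 (mod 1541)
8^64 ≡ 762^2 = 580644 ≡ 1228 (mod 1541)
8^128 ≡ 1228^2 = 1507984 ≡ 886 (mod 1541)
8^256 ≡ 886^2 = 784996 ≡ 627 (mod 1541)
8^512 ≡ 627^2 = 393129 ≡ 174 (mod 1541)
8^1024 ≡ 174^2 = 30276 ≡ 997 (mod 1541)
1540 = 1024 + 512 + 4 in binary powers of 2.
So 8^1540 ≡ 997 · 174 · 1014 ≡ 1 (mod 1541).
Since the result is 1, base 8 gives no evidence that 1541 is composite.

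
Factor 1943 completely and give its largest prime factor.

67

1943 = 29 · 67
67 is prime.
So 1943 = 29 · 67; the largest prime factor is 67.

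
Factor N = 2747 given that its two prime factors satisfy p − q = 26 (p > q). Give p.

Since p = q + 26, we have 2747 = q(q + 26), so q² + 26q − 2747 = 0.
Discriminant: 26² + 4·2747 = 676 + 10988 = 11664; √11664 = 108.
q = (−26 + 108)/2 = 41, and p = q + 26 = 67.
Check: 41 · 67 = 2747.

67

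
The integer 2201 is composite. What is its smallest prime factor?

2201 is odd.
Digit sum 5, not divisible by 3.
Ends in 1: not divisible by 5.
7: 2201 = 7·314 + 3
11: 2201 = 11·200 + 1
13: 2201 = 13·169 + 4
17: 2201 = 17·129 + 8
19: 2201 = 19·115 + 16
23: 2201 = 23·95 + 16
29: 2201 = 29·75 + 26
31: 2201 = 31·71

31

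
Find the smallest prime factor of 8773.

31

8773 is odd.
Digit sum 25, not divisible by 3.
Ends in 3: not divisible by 5.
7: 8773 = 7·1253 + 2
11: 8773 = 11·797 + 6
13: 8773 = 13·674 + 11
17: 8773 = 17·516 + 1
19: 8773 = 19·461 + 14
23: 8773 = 23·381 + 10
29: 8773 = 29·302 + 15
31: 8773 = 31·283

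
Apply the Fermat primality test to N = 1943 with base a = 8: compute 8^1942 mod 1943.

8^1 ≡ 8 (mod 1943)
8^2 ≡ 8^2 = 64 ≡ 64 (mod 1943)
8^4 ≡ 64^2 = 4096 ≡ 210 (mod 1943)
8^8 ≡ 210^2 = 44100 ≡ 1354 (mod 1943)
8^16 ≡ 1354^2 = 1833316 ≡ 1067 (mod 1943)
8^32 ≡ 1067^2 = 1138489 ≡ 1834 (mod 1943)
8^64 ≡ 1834^2 = 3363556 ≡ 223 (mod 1943)
8^128 ≡ 223^2 = 49729 ≡ 1154 (mod 1943)
8^256 ≡ 1154^2 = 1331716 ≡ 761 (mod 1943)
8^512 ≡ 761^2 = 579121 ≡ 107 (mod 1943)
8^1024 ≡ 107^2 = 11449 ≡ 1734 (mod 1943)
1942 = 1024 + 512 + 256 + 128 + 16 + 4 + 2 in binary powers of 2.
So 8^1942 ≡ 1734 · 107 · 761 · 1154 · 1067 · 210 · 64 ≡ 1715 (mod 1943).
Since 1715 ≠ 1, base 8 is a Fermat witness: 1943 is composite.

1715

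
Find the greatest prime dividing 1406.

37

1406 = 2 · 703
703 = 19 · 37
37 is prime.
So 1406 = 2 · 19 · 37; the largest prime factor is 37.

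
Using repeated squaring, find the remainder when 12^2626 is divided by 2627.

83

12^1 ≡ 12 (mod 2627)
12^2 ≡ 12^2 = 144 ≡ 144 (mod 2627)
12^4 ≡ 144^2 = 20736 ≡ 2347 (mod 2627)
12^8 ≡ 2347^2 = 5508409 ≡ 2217 (mod 2627)
12^16 ≡ 2217^2 = 4915089 ≡ 2599 (mod 2627)
12^32 ≡ 2599^2 = 6754801 ≡ 784 (mod 2627)
12^64 ≡ 784^2 = 614656 ≡ 2565 (mod 2627)
12^128 ≡ 2565^2 = 6579225 ≡ 1217 (mod 2627)
12^256 ≡ 1217^2 = 1481089 ≡ 2088 (mod 2627)
12^512 ≡ 2088^2 = 4359744 ≡ 1551 (mod 2627)
12^1024 ≡ 1551^2 = 2405601 ≡ 1896 (mod 2627)
12^2048 ≡ 1896^2 = 3594816 ≡ 1080 (mod 2627)
2626 = 2048 + 512 + 64 + 2 in binary powers of 2.
So 12^2626 ≡ 1080 · 1551 · 2565 · 144 ≡ 83 (mod 2627).
Since 83 ≠ 1, base 12 is a Fermat witness: 2627 is composite.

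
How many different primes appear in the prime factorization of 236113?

3

236113 = 17^2 · 817
817 = 19 · 43
236113 = 17^2 · 19 · 43, which has 3 distinct prime factors.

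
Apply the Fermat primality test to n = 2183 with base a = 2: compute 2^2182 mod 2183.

2^1 ≡ 2 (mod 2183)
2^2 ≡ 2^2 = 4 ≡ 4 (mod 2183)
2^4 ≡ 4^2 = 16 ≡ 16 (mod 2183)
2^8 ≡ 16^2 = 256 ≡ 256 (mod 2183)
2^16 ≡ 256^2 = 65536 ≡ 46 (mod 2183)
2^32 ≡ 46^2 = 2116 ≡ 2116 (mod 2183)
2^64 ≡ 2116^2 = 4477456 ≡ 123 (mod 2183)
2^128 ≡ 123^2 = 15129 ≡ 2031 (mod 2183)
2^256 ≡ 2031^2 = 4124961 ≡ 1274 (mod 2183)
2^512 ≡ 1274^2 = 1623076 ≡ 1107 (mod 2183)
2^1024 ≡ 1107^2 = 1225449 ≡ 786 (mod 2183)
2^2048 ≡ 786^2 = 617796 ≡ 7 (mod 2183)
2182 = 2048 + 128 + 4 + 2 in binary powers of 2.
So 2^2182 ≡ 7 · 2031 · 16 · 4 ≡ 1760 (mod 2183).
Since 1760 ≠ 1, base 2 is a Fermat witness: 2183 is composite.

1760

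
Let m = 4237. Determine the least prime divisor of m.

4237 is odd.
Digit sum 16, not divisible by 3.
Ends in 7: not divisible by 5.
7: 4237 = 7·605 + 2
11: 4237 = 11·385 + 2
13: 4237 = 13·325 + 12
17: 4237 = 17·249 + 4
19: 4237 = 19·223

19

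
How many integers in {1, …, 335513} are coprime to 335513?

Factor: 335513 = 31 · 79 · 137.
φ(335513) = (31−1) · (79−1) · (137−1) = 30 · 78 · 136 = 318240.

318240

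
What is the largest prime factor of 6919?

6919 = 11 · 629
629 = 17 · 37
37 is prime.
So 6919 = 11 · 17 · 37; the largest prime factor is 37.

37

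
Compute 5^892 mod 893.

613

5^1 ≡ 5 (mod 893)
5^2 ≡ 5^2 = 25 ≡ 25 (mod 893)
5^4 ≡ 25^2 = 625 ≡ 625 (mod 893)
5^8 ≡ 625^2 = 390625 ≡ 384 (mod 893)
5^16 ≡ 384^2 = 147456 ≡ 111 (mod 893)
5^32 ≡ 111^2 = 12321 ≡ 712 (mod 893)
5^64 ≡ 712^2 = 506944 ≡ 613 (mod 893)
5^128 ≡ 613^2 = 375769 ≡ 709 (mod 893)
5^256 ≡ 709^2 = 502681 ≡ 815 (mod 893)
5^512 ≡ 815^2 = 664225 ≡ 726 (mod 893)
892 = 512 + 256 + 64 + 32 + 16 + 8 + 4 in binary powers of 2.
So 5^892 ≡ 726 · 815 · 613 · 712 · 111 · 384 · 625 ≡ 613 (mod 893).
Since 613 ≠ 1, base 5 is a Fermat witness: 893 is composite.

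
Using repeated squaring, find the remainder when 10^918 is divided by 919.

10^1 ≡ 10 (mod 919)
10^2 ≡ 10^2 = 100 ≡ 100 (mod 919)
10^4 ≡ 100^2 = 10000 ≡ 810 (mod 919)
10^8 ≡ 810^2 = 656100 ≡ 853 (mod 919)
10^16 ≡ 853^2 = 727609 ≡ 680 (mod 919)
10^32 ≡ 680^2 = 462400 ≡ 143 (mod 919)
10^64 ≡ 143^2 = 20449 ≡ 231 (mod 919)
10^128 ≡ 231^2 = 53361 ≡ 59 (mod 919)
10^256 ≡ 59^2 = 3481 ≡ 724 (mod 919)
10^512 ≡ 724^2 = 524176 ≡ 346 (mod 919)
918 = 512 + 256 + 128 + 16 + 4 + 2 in binary powers of 2.
So 10^918 ≡ 346 · 724 · 59 · 680 · 810 · 100 ≡ 1 (mod 919).
Since the result is 1, base 10 gives no evidence that 919 is composite.

1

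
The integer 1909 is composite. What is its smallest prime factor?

1909 is odd.
Digit sum 19, not divisible by 3.
Ends in 9: not divisible by 5.
7: 1909 = 7·272 + 5
11: 1909 = 11·173 + 6
13: 1909 = 13·146 + 11
17: 1909 = 17·112 + 5
19: 1909 = 19·100 + 9
23: 1909 = 23·83

23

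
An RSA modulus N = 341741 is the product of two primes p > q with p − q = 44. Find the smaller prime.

563

Since p = q + 44, we have 341741 = q(q + 44), so q² + 44q − 341741 = 0.
Discriminant: 44² + 4·341741 = 1936 + 1366964 = 1368900; √1368900 = 1170.
q = (−44 + 1170)/2 = 563, and p = q + 44 = 607.
Check: 563 · 607 = 341741.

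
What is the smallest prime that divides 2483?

2483 is odd.
Digit sum 17, not divisible by 3.
Ends in 3: not divisible by 5.
7: 2483 = 7·354 + 5
11: 2483 = 11·225 + 8
13: 2483 = 13·191

13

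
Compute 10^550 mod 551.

10^1 ≡ 10 (mod 551)
10^2 ≡ 10^2 = 100 ≡ 100 (mod 551)
10^4 ≡ 100^2 = 10000 ≡ 82 (mod 551)
10^8 ≡ 82^2 = 6724 ≡ 112 (mod 551)
10^16 ≡ 112^2 = 12544 ≡ 422 (mod 551)
10^32 ≡ 422^2 = 178084 ≡ 111 (mod 551)
10^64 ≡ 111^2 = 12321 ≡ 199 (mod 551)
10^128 ≡ 199^2 = 39601 ≡ 480 (mod 551)
10^256 ≡ 480^2 = 230400 ≡ 82 (mod 551)
10^512 ≡ 82^2 = 6724 ≡ 112 (mod 551)
550 = 512 + 32 + 4 + 2 in binary powers of 2.
So 10^550 ≡ 112 · 111 · 82 · 100 ≡ 237 (mod 551).
Since 237 ≠ 1, base 10 is a Fermat witness: 551 is composite.

237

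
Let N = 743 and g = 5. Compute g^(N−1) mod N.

5^1 ≡ 5 (mod 743)
5^2 ≡ 5^2 = 25 ≡ 25 (mod 743)
5^4 ≡ 25^2 = 625 ≡ 625 (mod 743)
5^8 ≡ 625^2 = 390625 ≡ 550 (mod 743)
5^16 ≡ 550^2 = 302500 ≡ 99 (mod 743)
5^32 ≡ 99^2 = 9801 ≡ 142 (mod 743)
5^64 ≡ 142^2 = 20164 ≡ 103 (mod 743)
5^128 ≡ 103^2 = 10609 ≡ 207 (mod 743)
5^256 ≡ 207^2 = 42849 ≡ 498 (mod 743)
5^512 ≡ 498^2 = 248004 ≡ 585 (mod 743)
742 = 512 + 128 + 64 + 32 + 4 + 2 in binary powers of 2.
So 5^742 ≡ 585 · 207 · 103 · 142 · 625 · 25 ≡ 1 (mod 743).
Since the result is 1, base 5 gives no evidence that 743 is composite.

1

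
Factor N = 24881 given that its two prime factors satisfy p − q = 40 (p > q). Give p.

Since p = q + 40, we have 24881 = q(q + 40), so q² + 40q − 24881 = 0.
Discriminant: 40² + 4·24881 = 1600 + 99524 = 101124; √101124 = 318.
q = (−40 + 318)/2 = 139, and p = q + 40 = 179.
Check: 139 · 179 = 24881.

179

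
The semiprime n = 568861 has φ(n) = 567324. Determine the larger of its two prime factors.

919

φ(n) = (p−1)(q−1) = n − (p+q) + 1, so p + q = 568861 − 567324 + 1 = 1538.
p and q are the roots of t² − 1538t + 568861 = 0.
Discriminant: 1538² − 4·568861 = 2365444 − 2275444 = 90000; √90000 = 300.
q = (1538 − 300)/2 = 619, p = (1538 + 300)/2 = 919.
Check: 619 · 919 = 568861.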